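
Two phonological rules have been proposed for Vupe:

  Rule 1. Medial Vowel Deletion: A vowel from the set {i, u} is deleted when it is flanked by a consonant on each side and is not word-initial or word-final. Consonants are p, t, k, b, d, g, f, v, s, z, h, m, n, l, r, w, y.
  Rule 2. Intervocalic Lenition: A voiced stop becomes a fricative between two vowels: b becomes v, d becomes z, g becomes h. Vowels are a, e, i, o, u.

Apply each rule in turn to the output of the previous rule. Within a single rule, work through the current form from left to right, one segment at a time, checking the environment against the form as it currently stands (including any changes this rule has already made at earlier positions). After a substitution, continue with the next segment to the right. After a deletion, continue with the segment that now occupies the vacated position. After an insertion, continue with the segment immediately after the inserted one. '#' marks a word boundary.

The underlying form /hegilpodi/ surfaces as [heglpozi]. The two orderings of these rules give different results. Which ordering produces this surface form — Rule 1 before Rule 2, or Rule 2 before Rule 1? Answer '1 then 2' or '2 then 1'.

1 then 2

Order 1 then 2:
  1 Medial Vowel Deletion: [hegilpodi] → [heglpodi]
  2 Intervocalic Lenition: [heglpodi] → [heglpozi]
  result: [heglpozi]
Order 2 then 1:
  2 Intervocalic Lenition: [hegilpodi] → [hehilpozi]
  1 Medial Vowel Deletion: [hehilpozi] → [hehlpozi]
  result: [hehlpozi]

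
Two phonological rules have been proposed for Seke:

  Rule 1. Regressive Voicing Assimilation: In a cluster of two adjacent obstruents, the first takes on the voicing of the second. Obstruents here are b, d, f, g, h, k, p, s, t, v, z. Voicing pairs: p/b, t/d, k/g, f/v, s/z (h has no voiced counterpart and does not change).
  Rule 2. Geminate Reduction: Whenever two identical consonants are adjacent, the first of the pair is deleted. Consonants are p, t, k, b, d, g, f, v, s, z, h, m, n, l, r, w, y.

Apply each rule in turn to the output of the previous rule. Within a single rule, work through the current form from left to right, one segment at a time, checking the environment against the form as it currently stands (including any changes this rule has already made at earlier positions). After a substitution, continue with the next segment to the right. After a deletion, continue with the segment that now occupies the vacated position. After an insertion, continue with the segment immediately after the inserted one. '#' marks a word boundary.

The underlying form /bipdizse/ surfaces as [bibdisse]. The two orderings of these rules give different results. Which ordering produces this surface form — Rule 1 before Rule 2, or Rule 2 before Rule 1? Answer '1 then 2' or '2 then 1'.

2 then 1

Order 1 then 2:
  1 Regressive Voicing Assimilation: [bipdizse] → [bibdisse]
  2 Geminate Reduction: [bibdisse] → [bibdise]
  result: [bibdise]
Order 2 then 1:
  2 Geminate Reduction: no change — [bipdizse]
  1 Regressive Voicing Assimilation: [bipdizse] → [bibdisse]
  result: [bibdisse]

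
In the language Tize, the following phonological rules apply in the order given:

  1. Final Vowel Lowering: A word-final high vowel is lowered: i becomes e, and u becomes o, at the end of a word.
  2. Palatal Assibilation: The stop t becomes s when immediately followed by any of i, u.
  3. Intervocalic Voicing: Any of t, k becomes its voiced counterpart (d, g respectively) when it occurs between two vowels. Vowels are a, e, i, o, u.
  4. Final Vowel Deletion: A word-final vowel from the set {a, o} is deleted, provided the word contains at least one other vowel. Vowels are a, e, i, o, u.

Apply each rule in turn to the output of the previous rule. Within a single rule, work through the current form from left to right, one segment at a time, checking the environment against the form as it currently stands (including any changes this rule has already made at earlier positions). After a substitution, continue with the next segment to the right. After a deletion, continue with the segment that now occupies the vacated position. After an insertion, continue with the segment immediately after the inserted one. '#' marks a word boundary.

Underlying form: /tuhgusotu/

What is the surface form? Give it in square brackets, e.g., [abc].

1 Final Vowel Lowering: [tuhgusotu] → [tuhgusoto]
2 Palatal Assibilation: [tuhgusoto] → [suhgusoto]
3 Intervocalic Voicing: [suhgusoto] → [suhgusodo]
4 Final Vowel Deletion: [suhgusodo] → [suhgusod]

[suhgusod]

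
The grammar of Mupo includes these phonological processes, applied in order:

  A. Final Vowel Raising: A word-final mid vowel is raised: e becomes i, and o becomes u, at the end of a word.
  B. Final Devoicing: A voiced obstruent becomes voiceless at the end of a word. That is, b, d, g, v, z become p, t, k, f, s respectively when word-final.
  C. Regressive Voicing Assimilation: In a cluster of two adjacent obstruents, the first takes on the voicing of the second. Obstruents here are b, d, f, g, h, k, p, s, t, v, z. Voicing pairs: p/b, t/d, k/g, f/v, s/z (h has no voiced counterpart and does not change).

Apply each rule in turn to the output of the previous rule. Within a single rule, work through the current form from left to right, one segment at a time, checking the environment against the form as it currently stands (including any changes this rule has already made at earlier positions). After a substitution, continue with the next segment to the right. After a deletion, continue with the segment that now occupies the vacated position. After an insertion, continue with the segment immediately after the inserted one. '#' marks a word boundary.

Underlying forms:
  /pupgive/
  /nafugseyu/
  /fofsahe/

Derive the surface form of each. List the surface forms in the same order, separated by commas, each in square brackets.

[pubgivi], [nafukseyu], [fofsahi]

/pupgive/:
  A Final Vowel Raising: [pupgive] → [pupgivi]
  B Final Devoicing: no change — [pupgivi]
  C Regressive Voicing Assimilation: [pupgivi] → [pubgivi]
/nafugseyu/:
  A Final Vowel Raising: no change — [nafugseyu]
  B Final Devoicing: no change — [nafugseyu]
  C Regressive Voicing Assimilation: [nafugseyu] → [nafukseyu]
/fofsahe/:
  A Final Vowel Raising: [fofsahe] → [fofsahi]
  B Final Devoicing: no change — [fofsahi]
  C Regressive Voicing Assimilation: no change — [fofsahi]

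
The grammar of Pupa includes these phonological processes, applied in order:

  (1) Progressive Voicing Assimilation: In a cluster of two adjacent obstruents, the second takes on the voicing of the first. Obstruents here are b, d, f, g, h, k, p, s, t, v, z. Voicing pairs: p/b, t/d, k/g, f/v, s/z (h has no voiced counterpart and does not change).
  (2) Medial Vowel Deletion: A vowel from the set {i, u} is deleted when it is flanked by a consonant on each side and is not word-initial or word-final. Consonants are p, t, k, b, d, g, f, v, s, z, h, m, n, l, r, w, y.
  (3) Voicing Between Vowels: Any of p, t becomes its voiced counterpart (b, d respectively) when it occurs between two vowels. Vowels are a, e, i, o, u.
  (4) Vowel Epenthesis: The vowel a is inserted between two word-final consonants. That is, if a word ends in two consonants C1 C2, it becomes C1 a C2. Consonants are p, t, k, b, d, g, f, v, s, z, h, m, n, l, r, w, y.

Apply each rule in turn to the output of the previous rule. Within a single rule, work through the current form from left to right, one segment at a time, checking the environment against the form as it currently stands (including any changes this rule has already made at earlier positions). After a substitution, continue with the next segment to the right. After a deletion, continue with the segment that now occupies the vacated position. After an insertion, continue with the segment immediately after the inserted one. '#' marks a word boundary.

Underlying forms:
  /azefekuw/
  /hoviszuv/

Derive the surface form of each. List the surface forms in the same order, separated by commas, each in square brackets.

[azefekaw], [hovssav]

/azefekuw/:
  (1) Progressive Voicing Assimilation: no change — [azefekuw]
  (2) Medial Vowel Deletion: [azefekuw] → [azefekw]
  (3) Voicing Between Vowels: no change — [azefekw]
  (4) Vowel Epenthesis: [azefekw] → [azefekaw]
/hoviszuv/:
  (1) Progressive Voicing Assimilation: [hoviszuv] → [hovissuv]
  (2) Medial Vowel Deletion: [hovissuv] → [hovssv]
  (3) Voicing Between Vowels: no change — [hovssv]
  (4) Vowel Epenthesis: [hovssv] → [hovssav]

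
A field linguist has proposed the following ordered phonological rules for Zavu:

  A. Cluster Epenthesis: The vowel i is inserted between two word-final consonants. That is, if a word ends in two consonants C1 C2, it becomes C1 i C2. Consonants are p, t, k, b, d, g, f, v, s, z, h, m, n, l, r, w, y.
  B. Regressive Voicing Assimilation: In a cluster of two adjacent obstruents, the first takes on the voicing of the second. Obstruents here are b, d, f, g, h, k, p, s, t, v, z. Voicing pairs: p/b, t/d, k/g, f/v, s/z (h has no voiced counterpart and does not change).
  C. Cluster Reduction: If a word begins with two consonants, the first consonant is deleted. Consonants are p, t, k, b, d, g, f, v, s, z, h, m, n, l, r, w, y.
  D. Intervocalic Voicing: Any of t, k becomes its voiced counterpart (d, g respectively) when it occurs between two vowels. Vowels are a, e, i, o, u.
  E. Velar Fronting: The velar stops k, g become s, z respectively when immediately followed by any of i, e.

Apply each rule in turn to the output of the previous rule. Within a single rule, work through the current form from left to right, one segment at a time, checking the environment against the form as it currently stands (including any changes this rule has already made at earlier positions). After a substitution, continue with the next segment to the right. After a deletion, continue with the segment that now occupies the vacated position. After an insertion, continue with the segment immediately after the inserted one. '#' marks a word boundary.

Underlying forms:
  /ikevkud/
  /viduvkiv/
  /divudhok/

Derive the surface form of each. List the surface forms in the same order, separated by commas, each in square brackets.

/ikevkud/:
  A Cluster Epenthesis: no change — [ikevkud]
  B Regressive Voicing Assimilation: [ikevkud] → [ikefkud]
  C Cluster Reduction: no change — [ikefkud]
  D Intervocalic Voicing: [ikefkud] → [igefkud]
  E Velar Fronting: [igefkud] → [izefkud]
/viduvkiv/:
  A Cluster Epenthesis: no change — [viduvkiv]
  B Regressive Voicing Assimilation: [viduvkiv] → [vidufkiv]
  C Cluster Reduction: no change — [vidufkiv]
  D Intervocalic Voicing: no change — [vidufkiv]
  E Velar Fronting: [vidufkiv] → [vidufsiv]
/divudhok/:
  A Cluster Epenthesis: no change — [divudhok]
  B Regressive Voicing Assimilation: [divudhok] → [divuthok]
  C Cluster Reduction: no change — [divuthok]
  D Intervocalic Voicing: no change — [divuthok]
  E Velar Fronting: no change — [divuthok]

[izefkud], [vidufsiv], [divuthok]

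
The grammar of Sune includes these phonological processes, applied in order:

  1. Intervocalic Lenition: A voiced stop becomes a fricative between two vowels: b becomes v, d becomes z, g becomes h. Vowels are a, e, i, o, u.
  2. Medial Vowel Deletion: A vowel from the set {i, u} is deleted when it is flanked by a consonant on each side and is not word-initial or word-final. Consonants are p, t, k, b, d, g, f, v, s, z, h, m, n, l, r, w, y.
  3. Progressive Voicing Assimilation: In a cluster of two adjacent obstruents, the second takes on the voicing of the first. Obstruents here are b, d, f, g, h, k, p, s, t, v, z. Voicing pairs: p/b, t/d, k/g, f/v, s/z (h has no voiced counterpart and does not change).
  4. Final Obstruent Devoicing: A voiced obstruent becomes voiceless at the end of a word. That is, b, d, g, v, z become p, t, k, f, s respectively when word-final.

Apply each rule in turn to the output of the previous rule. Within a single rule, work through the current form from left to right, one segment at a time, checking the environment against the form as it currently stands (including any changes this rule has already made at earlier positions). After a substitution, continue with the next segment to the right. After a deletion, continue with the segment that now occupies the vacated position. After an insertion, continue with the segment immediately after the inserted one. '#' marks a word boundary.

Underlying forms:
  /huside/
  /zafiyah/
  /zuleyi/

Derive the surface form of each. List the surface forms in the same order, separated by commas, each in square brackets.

[hsse], [zafyah], [zleyi]

/huside/:
  1 Intervocalic Lenition: [huside] → [husize]
  2 Medial Vowel Deletion: [husize] → [hsze]
  3 Progressive Voicing Assimilation: [hsze] → [hsse]
  4 Final Obstruent Devoicing: no change — [hsse]
/zafiyah/:
  1 Intervocalic Lenition: no change — [zafiyah]
  2 Medial Vowel Deletion: [zafiyah] → [zafyah]
  3 Progressive Voicing Assimilation: no change — [zafyah]
  4 Final Obstruent Devoicing: no change — [zafyah]
/zuleyi/:
  1 Intervocalic Lenition: no change — [zuleyi]
  2 Medial Vowel Deletion: [zuleyi] → [zleyi]
  3 Progressive Voicing Assimilation: no change — [zleyi]
  4 Final Obstruent Devoicing: no change — [zleyi]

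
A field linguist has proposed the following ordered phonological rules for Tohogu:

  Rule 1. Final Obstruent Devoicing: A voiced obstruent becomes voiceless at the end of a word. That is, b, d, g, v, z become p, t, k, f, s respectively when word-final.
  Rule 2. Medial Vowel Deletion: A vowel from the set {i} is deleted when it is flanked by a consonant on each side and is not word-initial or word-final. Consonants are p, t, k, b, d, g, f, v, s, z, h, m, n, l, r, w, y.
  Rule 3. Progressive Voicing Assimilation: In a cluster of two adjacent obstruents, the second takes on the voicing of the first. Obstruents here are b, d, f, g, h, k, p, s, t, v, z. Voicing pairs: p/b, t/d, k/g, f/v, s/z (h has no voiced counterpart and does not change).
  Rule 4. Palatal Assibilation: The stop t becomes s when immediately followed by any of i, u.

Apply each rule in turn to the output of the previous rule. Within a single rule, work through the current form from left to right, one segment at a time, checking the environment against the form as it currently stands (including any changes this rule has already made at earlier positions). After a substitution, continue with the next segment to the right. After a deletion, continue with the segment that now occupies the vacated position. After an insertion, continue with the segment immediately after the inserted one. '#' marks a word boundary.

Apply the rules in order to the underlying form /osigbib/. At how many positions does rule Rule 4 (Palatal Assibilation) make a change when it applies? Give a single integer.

0

Rule 1 Final Obstruent Devoicing: [osigbib] → [osigbip]
Rule 2 Medial Vowel Deletion: [osigbip] → [osgbp]
Rule 3 Progressive Voicing Assimilation: [osgbp] → [oskpp]
Rule 4 Palatal Assibilation: no change — [oskpp]
Rule Rule 4 changed 0 position(s).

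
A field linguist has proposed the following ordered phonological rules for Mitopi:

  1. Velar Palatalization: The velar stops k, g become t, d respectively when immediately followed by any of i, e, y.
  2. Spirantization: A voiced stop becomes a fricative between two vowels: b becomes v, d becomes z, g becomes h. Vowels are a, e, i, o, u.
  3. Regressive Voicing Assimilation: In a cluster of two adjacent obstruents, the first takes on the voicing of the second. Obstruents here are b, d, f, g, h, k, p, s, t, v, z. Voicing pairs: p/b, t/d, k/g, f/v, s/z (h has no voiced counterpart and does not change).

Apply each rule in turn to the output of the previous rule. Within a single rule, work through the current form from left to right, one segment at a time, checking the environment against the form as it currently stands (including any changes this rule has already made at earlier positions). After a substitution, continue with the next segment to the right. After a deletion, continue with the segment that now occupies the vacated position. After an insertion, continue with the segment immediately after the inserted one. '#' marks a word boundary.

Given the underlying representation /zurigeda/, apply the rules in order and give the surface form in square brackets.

1 Velar Palatalization: [zurigeda] → [zurideda]
2 Spirantization: [zurideda] → [zurizeza]
3 Regressive Voicing Assimilation: no change — [zurizeza]

[zurizeza]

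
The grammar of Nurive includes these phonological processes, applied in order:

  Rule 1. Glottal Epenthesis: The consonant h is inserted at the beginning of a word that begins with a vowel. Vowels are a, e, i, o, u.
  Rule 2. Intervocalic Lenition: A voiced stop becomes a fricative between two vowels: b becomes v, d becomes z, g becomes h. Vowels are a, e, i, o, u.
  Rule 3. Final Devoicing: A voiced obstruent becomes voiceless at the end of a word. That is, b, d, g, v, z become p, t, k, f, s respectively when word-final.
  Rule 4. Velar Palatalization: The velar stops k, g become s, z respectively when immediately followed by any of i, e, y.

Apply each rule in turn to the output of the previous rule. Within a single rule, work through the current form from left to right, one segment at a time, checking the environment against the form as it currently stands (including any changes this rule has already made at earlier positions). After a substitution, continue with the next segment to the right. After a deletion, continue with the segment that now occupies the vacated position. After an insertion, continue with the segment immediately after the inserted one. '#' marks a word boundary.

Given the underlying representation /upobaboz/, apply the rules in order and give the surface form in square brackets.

[hupovavos]

Rule 1 Glottal Epenthesis: [upobaboz] → [hupobaboz]
Rule 2 Intervocalic Lenition: [hupobaboz] → [hupovavoz]
Rule 3 Final Devoicing: [hupovavoz] → [hupovavos]
Rule 4 Velar Palatalization: no change — [hupovavos]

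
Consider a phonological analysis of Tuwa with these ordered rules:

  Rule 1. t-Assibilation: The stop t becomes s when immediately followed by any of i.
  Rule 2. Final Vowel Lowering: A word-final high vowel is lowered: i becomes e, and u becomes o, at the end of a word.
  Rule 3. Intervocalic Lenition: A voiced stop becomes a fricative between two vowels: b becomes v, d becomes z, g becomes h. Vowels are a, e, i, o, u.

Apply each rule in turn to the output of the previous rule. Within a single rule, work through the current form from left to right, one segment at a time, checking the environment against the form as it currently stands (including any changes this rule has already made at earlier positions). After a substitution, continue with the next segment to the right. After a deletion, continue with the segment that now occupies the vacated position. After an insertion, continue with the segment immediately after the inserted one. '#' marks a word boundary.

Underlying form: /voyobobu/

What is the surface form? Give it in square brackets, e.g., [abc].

[voyovovo]

Rule 1 t-Assibilation: no change — [voyobobu]
Rule 2 Final Vowel Lowering: [voyobobu] → [voyobobo]
Rule 3 Intervocalic Lenition: [voyobobo] → [voyovovo]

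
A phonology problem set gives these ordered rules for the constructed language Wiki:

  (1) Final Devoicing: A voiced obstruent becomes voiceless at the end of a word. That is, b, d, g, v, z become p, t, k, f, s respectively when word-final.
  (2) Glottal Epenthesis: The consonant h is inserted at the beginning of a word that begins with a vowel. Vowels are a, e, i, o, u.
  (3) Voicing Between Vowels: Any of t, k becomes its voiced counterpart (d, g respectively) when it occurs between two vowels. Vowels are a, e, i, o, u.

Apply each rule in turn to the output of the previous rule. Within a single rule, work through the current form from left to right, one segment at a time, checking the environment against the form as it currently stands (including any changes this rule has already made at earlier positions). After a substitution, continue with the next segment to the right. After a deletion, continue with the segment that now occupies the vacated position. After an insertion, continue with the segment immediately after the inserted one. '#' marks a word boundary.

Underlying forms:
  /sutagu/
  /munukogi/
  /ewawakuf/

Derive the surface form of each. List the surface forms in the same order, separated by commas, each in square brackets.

[sudagu], [munugogi], [hewawaguf]

/sutagu/:
  (1) Final Devoicing: no change — [sutagu]
  (2) Glottal Epenthesis: no change — [sutagu]
  (3) Voicing Between Vowels: [sutagu] → [sudagu]
/munukogi/:
  (1) Final Devoicing: no change — [munukogi]
  (2) Glottal Epenthesis: no change — [munukogi]
  (3) Voicing Between Vowels: [munukogi] → [munugogi]
/ewawakuf/:
  (1) Final Devoicing: no change — [ewawakuf]
  (2) Glottal Epenthesis: [ewawakuf] → [hewawakuf]
  (3) Voicing Between Vowels: [hewawakuf] → [hewawaguf]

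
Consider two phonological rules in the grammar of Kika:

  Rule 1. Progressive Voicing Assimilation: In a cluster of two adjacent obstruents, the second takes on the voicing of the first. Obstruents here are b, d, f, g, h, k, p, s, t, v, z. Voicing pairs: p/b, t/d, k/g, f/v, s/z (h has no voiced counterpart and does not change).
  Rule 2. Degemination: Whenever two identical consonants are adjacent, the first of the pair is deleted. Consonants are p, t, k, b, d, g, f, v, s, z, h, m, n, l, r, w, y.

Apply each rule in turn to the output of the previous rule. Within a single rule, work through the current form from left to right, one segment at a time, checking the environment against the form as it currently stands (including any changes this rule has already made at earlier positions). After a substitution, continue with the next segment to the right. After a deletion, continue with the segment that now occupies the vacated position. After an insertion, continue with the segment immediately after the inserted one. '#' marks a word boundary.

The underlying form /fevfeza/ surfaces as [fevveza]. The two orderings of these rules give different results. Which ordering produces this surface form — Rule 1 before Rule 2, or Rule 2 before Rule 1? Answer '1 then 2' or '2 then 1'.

2 then 1

Order 1 then 2:
  1 Progressive Voicing Assimilation: [fevfeza] → [fevveza]
  2 Degemination: [fevveza] → [feveza]
  result: [feveza]
Order 2 then 1:
  2 Degemination: no change — [fevfeza]
  1 Progressive Voicing Assimilation: [fevfeza] → [fevveza]
  result: [fevveza]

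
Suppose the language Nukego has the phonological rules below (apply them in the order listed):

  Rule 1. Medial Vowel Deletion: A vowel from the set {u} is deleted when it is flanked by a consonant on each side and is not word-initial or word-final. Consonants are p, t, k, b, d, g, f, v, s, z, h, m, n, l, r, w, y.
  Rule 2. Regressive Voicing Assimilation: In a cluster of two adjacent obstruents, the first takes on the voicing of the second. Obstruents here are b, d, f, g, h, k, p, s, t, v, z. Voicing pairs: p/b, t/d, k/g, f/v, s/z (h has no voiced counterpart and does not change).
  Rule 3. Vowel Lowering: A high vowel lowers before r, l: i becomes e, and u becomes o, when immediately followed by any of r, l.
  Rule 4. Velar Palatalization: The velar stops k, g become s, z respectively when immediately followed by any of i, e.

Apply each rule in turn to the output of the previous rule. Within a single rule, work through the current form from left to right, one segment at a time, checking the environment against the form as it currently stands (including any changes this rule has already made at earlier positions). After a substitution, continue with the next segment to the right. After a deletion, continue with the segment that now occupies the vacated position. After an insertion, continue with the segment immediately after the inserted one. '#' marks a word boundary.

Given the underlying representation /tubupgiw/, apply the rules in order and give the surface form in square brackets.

[dpbziw]

Rule 1 Medial Vowel Deletion: [tubupgiw] → [tbpgiw]
Rule 2 Regressive Voicing Assimilation: [tbpgiw] → [dpbgiw]
Rule 3 Vowel Lowering: no change — [dpbgiw]
Rule 4 Velar Palatalization: [dpbgiw] → [dpbziw]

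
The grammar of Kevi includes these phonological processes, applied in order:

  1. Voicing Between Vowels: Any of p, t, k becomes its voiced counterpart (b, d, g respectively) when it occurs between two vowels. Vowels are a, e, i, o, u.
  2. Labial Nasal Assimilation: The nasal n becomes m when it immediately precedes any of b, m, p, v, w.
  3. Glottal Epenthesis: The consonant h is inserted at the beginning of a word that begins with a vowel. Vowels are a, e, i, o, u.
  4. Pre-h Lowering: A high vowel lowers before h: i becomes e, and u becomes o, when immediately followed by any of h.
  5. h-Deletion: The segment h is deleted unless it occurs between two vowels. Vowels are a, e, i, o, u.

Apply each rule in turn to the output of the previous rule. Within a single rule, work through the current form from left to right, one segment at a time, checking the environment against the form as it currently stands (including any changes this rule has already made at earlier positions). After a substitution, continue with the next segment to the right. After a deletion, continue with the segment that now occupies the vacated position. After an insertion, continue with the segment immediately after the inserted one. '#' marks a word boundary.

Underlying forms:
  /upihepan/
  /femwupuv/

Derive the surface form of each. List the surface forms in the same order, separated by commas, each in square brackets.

/upihepan/:
  1 Voicing Between Vowels: [upihepan] → [ubiheban]
  2 Labial Nasal Assimilation: no change — [ubiheban]
  3 Glottal Epenthesis: [ubiheban] → [hubiheban]
  4 Pre-h Lowering: [hubiheban] → [hubeheban]
  5 h-Deletion: [hubeheban] → [ubeheban]
/femwupuv/:
  1 Voicing Between Vowels: [femwupuv] → [femwubuv]
  2 Labial Nasal Assimilation: no change — [femwubuv]
  3 Glottal Epenthesis: no change — [femwubuv]
  4 Pre-h Lowering: no change — [femwubuv]
  5 h-Deletion: no change — [femwubuv]

[ubeheban], [femwubuv]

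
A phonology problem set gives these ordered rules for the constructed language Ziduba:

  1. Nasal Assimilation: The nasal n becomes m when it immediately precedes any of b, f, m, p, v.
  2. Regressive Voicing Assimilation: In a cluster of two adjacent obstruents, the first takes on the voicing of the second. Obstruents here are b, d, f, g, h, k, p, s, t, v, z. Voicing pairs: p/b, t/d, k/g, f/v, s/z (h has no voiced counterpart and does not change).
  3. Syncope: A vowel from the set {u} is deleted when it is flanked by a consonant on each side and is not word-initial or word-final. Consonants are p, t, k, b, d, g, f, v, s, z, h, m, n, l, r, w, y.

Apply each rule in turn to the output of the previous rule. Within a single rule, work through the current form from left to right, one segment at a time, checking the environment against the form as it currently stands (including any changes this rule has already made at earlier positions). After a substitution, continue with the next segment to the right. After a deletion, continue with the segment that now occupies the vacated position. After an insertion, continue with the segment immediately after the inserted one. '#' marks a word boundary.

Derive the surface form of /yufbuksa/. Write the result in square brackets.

[yvbksa]

1 Nasal Assimilation: no change — [yufbuksa]
2 Regressive Voicing Assimilation: [yufbuksa] → [yuvbuksa]
3 Syncope: [yuvbuksa] → [yvbksa]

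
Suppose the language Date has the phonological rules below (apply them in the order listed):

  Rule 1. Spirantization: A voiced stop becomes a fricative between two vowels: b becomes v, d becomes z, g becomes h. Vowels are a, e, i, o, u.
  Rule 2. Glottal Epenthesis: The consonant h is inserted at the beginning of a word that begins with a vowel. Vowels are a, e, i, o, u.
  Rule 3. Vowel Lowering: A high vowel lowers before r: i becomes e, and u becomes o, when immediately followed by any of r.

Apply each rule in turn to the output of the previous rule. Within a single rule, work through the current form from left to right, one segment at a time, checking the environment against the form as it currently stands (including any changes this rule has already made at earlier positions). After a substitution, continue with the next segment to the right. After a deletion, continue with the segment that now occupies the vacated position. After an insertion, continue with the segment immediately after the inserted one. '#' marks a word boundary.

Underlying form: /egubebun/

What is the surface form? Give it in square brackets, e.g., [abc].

Rule 1 Spirantization: [egubebun] → [ehuvevun]
Rule 2 Glottal Epenthesis: [ehuvevun] → [hehuvevun]
Rule 3 Vowel Lowering: no change — [hehuvevun]

[hehuvevun]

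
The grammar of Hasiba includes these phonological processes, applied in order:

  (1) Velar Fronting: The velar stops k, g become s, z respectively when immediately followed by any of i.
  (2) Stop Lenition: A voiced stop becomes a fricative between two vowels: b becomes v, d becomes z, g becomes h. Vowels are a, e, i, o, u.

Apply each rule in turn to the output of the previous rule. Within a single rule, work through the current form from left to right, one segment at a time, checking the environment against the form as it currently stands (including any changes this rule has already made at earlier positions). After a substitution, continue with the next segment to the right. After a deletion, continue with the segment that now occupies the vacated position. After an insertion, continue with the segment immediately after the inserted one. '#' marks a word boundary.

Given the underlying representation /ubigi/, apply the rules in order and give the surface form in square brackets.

(1) Velar Fronting: [ubigi] → [ubizi]
(2) Stop Lenition: [ubizi] → [uvizi]

[uvizi]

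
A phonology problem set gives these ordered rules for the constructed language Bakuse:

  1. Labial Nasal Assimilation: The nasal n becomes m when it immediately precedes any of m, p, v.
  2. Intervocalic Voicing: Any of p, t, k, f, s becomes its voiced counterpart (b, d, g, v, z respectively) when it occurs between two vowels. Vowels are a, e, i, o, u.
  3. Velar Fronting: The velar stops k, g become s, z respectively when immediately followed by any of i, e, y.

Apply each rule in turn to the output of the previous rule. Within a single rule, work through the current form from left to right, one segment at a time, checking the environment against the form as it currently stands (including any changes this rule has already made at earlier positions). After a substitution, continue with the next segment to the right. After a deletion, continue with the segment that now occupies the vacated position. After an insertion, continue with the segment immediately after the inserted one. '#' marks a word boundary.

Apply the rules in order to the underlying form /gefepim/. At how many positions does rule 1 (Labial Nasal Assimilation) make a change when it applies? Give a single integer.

1 Labial Nasal Assimilation: no change — [gefepim]
2 Intervocalic Voicing: [gefepim] → [gevebim]
3 Velar Fronting: [gevebim] → [zevebim]
Rule 1 changed 0 position(s).

0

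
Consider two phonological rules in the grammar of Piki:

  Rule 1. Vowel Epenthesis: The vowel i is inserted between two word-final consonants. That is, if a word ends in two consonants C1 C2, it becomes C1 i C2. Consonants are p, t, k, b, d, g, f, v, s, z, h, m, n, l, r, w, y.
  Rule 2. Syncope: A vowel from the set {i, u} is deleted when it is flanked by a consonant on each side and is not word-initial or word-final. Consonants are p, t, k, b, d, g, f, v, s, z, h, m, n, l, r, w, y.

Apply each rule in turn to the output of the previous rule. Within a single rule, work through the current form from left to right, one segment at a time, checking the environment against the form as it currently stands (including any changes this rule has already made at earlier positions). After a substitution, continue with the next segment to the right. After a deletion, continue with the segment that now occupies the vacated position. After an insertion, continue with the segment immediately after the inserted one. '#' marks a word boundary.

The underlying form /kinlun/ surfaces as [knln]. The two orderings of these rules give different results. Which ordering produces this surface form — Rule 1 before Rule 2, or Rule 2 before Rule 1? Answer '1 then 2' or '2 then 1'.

Order 1 then 2:
  1 Vowel Epenthesis: no change — [kinlun]
  2 Syncope: [kinlun] → [knln]
  result: [knln]
Order 2 then 1:
  2 Syncope: [kinlun] → [knln]
  1 Vowel Epenthesis: [knln] → [knlin]
  result: [knlin]

1 then 2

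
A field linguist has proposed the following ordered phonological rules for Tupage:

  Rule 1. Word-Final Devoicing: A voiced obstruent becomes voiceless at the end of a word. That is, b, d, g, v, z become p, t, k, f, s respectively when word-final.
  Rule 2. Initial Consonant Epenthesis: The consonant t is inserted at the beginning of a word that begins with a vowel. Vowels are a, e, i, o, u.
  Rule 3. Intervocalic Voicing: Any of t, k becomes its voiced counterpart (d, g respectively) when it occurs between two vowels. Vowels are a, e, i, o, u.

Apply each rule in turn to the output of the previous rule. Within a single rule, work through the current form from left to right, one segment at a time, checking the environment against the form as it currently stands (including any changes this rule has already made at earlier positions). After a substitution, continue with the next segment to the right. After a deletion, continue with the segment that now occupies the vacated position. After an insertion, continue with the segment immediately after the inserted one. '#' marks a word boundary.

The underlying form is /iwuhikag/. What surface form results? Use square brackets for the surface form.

[tiwuhigak]

Rule 1 Word-Final Devoicing: [iwuhikag] → [iwuhikak]
Rule 2 Initial Consonant Epenthesis: [iwuhikak] → [tiwuhikak]
Rule 3 Intervocalic Voicing: [tiwuhikak] → [tiwuhigak]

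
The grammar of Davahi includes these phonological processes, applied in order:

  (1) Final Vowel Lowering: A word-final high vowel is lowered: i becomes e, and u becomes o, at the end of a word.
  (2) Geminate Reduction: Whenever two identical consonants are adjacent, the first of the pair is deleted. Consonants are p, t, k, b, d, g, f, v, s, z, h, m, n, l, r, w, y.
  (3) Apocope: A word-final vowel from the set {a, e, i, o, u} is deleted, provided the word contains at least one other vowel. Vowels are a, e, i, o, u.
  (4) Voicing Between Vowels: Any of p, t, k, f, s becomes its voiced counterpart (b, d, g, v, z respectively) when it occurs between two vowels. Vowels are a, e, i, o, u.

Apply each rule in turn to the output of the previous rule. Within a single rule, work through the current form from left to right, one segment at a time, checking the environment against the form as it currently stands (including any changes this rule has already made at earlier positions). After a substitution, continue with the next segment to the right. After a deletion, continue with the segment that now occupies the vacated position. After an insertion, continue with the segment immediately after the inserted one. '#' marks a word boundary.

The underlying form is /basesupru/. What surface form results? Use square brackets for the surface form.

[bazezupr]

(1) Final Vowel Lowering: [basesupru] → [basesupro]
(2) Geminate Reduction: no change — [basesupro]
(3) Apocope: [basesupro] → [basesupr]
(4) Voicing Between Vowels: [basesupr] → [bazezupr]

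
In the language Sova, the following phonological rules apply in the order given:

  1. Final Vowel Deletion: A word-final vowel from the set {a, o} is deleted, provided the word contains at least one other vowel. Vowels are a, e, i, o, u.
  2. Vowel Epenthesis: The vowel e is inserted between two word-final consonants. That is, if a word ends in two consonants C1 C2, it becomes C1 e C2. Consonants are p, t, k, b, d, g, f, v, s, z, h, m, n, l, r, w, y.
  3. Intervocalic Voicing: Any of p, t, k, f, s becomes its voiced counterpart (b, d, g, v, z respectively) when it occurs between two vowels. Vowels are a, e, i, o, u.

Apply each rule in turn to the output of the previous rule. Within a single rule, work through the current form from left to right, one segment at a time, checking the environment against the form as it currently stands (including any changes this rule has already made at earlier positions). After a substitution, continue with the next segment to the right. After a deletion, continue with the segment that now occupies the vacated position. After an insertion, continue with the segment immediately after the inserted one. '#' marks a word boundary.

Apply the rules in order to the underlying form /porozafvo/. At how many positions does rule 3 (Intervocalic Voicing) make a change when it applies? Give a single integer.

1

1 Final Vowel Deletion: [porozafvo] → [porozafv]
2 Vowel Epenthesis: [porozafv] → [porozafev]
3 Intervocalic Voicing: [porozafev] → [porozavev]
Rule 3 changed 1 position(s).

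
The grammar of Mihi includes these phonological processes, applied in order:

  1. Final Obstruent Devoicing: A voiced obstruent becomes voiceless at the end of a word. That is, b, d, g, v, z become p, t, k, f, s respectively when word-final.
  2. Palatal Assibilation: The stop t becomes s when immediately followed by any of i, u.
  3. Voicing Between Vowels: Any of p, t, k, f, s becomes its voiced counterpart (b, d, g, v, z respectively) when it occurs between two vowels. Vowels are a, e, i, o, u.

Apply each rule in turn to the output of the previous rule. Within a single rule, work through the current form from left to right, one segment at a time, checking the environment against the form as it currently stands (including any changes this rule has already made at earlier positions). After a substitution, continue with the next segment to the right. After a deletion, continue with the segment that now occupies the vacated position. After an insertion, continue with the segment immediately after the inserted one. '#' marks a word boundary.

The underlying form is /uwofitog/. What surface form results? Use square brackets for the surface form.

[uwovidok]

1 Final Obstruent Devoicing: [uwofitog] → [uwofitok]
2 Palatal Assibilation: no change — [uwofitok]
3 Voicing Between Vowels: [uwofitok] → [uwovidok]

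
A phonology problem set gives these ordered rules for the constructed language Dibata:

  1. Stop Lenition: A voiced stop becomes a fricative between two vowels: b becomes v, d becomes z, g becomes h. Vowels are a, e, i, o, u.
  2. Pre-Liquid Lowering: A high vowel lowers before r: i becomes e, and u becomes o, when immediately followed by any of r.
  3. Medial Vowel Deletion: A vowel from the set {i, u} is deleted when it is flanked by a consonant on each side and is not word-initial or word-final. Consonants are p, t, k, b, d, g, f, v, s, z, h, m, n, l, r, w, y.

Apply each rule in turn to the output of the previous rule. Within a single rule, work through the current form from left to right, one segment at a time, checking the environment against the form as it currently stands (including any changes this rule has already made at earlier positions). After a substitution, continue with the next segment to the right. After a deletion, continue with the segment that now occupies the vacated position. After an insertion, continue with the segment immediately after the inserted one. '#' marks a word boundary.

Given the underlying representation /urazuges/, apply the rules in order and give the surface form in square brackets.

[orazhes]

1 Stop Lenition: [urazuges] → [urazuhes]
2 Pre-Liquid Lowering: [urazuhes] → [orazuhes]
3 Medial Vowel Deletion: [orazuhes] → [orazhes]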